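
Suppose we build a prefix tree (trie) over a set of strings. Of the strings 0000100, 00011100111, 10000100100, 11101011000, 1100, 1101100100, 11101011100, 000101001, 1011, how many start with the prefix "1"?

Filter for entries beginning with "1":
Words under "1": 10000100100, 1011, 1100, 1101100100, 11101011000, 11101011100
Count: 6

6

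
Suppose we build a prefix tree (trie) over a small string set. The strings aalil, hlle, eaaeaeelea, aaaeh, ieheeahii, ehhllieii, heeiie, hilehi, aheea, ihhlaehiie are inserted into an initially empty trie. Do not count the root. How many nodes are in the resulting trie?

62

Insert word by word; a character creates a node only if that edge doesn't already exist:
  "aalil" → 5 new (a, a, l, i, l)
  "hlle" → 4 new (h, l, l, e)
  "eaaeaeelea" → 10 new (e, a, a, e, a, e, e, l, e, a)
  "aaaeh" → prefix "aa" already present; 3 new (a, e, h)
  "ieheeahii" → 9 new (i, e, h, e, e, a, h, i, i)
  "ehhllieii" → prefix "e" already present; 8 new (h, h, l, l, i, e, i, i)
  "heeiie" → prefix "h" already present; 5 new (e, e, i, i, e)
  "hilehi" → prefix "h" already present; 5 new (i, l, e, h, i)
  "aheea" → prefix "a" already present; 4 new (h, e, e, a)
  "ihhlaehiie" → prefix "i" already present; 9 new (h, h, l, a, e, h, i, i, e)
Total nodes = 5 + 4 + 10 + 3 + 9 + 8 + 5 + 5 + 4 + 9 = 62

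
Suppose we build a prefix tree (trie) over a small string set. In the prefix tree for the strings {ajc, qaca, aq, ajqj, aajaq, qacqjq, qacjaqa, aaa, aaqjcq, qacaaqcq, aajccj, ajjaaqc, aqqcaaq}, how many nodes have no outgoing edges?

11

A leaf is a node with no children — equivalently, the end of a word that is not a proper prefix of any other stored word.
Those words: "aaa", "aajaq", "aajccj", "aaqjcq", "ajc", "ajjaaqc", "ajqj", "aqqcaaq", "qacaaqcq", "qacjaqa", "qacqjq"
Leaf count: 11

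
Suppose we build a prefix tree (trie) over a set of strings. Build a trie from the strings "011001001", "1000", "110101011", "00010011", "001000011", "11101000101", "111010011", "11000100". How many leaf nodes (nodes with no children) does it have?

Leaves are exactly the stored words that no other stored word extends.
Those words: "00010011", "001000011", "011001001", "1000", "11000100", "110101011", "11101000101", "111010011"
Leaf count: 8

8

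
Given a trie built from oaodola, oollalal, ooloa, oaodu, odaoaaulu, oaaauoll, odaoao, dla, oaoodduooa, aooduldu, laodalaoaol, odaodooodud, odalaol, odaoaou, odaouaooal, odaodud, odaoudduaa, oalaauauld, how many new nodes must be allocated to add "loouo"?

4

The longest prefix of "loouo" already in the trie is "l" (length 1).
Each of the 4 remaining characters creates one node.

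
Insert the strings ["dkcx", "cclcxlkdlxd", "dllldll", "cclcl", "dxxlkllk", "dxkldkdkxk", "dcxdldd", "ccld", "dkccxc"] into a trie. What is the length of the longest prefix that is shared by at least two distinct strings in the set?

Equivalently: take the maximum, over all pairs, of their longest common prefix length.
e.g. "cclcl" and "cclcxlkdlxd" share the prefix "cclc" of length 4; no pair shares a longer one.
Longest shared-prefix length: 4

4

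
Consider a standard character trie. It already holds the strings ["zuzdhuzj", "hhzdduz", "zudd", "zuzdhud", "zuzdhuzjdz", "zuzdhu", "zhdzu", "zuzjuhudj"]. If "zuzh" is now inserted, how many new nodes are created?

1

Walking "zuzh" from the root, the first 3 characters ("zuz") follow existing edges; "h" is the first miss.
So 4 − 3 = 1 new nodes.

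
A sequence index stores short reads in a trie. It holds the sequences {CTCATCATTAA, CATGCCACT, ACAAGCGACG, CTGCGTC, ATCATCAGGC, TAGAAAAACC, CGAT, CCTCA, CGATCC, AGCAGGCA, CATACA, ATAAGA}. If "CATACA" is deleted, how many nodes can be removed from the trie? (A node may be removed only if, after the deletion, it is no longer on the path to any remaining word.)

A node on "CATACA"'s path can go only if nothing else ends at it or branches off below it.
The suffix "ACA" (3 nodes) is used only by "CATACA"; the node for "CAT" still has the child "G", so pruning stops there.
Nodes removed: 3

3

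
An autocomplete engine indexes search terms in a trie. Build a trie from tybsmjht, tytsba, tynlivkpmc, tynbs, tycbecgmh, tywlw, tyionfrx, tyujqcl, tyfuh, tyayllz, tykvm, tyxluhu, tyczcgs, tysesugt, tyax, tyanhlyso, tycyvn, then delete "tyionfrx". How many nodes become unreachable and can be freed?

6

A node on "tyionfrx"'s path can go only if nothing else ends at it or branches off below it.
The suffix "ionfrx" (6 nodes) is used only by "tyionfrx"; the node for "ty" still has the child "b", so pruning stops there.
Nodes removed: 6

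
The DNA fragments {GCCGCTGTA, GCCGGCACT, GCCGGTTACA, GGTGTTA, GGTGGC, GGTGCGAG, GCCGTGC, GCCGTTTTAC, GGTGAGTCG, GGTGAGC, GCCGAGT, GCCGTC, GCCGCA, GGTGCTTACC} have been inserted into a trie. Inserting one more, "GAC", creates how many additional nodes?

Walking "GAC" from the root, the first 1 characters ("G") follow existing edges; "A" is the first miss.
New nodes needed: |"GAC"| − 1 = 3 − 1 = 2.

2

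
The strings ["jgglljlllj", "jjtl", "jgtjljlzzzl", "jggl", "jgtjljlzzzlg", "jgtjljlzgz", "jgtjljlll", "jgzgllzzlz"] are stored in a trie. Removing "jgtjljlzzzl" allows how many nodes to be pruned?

After clearing the end-marker at "jgtjljlzzzl", prune upward until reaching a node still needed by another word.
Every node on "jgtjljlzzzl" is still needed (e.g. by "jgtjljlzzzlg"), so nothing is freed.
Nodes removed: 0

0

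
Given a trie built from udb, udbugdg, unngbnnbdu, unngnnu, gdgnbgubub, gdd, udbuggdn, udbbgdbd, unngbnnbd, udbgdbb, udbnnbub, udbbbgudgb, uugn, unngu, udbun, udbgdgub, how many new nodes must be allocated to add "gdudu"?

3

The longest prefix of "gdudu" already in the trie is "gd" (length 2).
So 5 − 2 = 3 new nodes.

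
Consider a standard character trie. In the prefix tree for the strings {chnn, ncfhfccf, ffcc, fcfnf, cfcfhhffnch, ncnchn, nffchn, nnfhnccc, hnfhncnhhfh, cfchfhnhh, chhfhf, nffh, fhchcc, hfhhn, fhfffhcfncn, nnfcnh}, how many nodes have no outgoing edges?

16

A leaf is a node with no children — equivalently, the end of a word that is not a proper prefix of any other stored word.
Those words: "cfcfhhffnch", "cfchfhnhh", "chhfhf", "chnn", "fcfnf", "ffcc", "fhchcc", "fhfffhcfncn", "hfhhn", "hnfhncnhhfh", "ncfhfccf", "ncnchn", "nffchn", "nffh", "nnfcnh", "nnfhnccc"
Leaf count: 16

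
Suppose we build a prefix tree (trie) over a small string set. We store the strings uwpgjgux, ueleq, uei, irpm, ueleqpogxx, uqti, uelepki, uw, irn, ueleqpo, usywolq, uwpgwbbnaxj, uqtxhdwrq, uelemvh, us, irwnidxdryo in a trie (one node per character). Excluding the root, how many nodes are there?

60

Count nodes per top-level branch (shared prefixes stored once):
  'i'-branch (irn, irpm, irwnidxdryo): 14 nodes
  'u'-branch (uei, uelemvh, uelepki, ueleq, ueleqpo, ueleqpogxx, uqti, uqtxhdwrq, us, usywolq, uw, uwpgjgux, uwpgwbbnaxj): 46 nodes
Sum: 60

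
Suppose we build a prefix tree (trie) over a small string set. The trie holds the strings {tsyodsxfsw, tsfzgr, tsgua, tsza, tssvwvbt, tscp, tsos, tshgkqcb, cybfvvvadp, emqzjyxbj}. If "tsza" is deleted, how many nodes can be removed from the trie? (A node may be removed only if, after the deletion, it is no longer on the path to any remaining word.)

Walk "tsza" from the leaf back toward the root, removing each node that no remaining word uses.
The suffix "za" (2 nodes) is used only by "tsza"; the node for "ts" still has the child "y", so pruning stops there.
Nodes removed: 2

2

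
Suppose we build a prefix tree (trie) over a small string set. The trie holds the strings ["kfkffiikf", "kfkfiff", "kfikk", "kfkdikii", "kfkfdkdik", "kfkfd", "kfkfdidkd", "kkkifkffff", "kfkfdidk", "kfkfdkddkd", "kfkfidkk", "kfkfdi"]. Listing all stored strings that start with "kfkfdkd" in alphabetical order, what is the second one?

Filter for "kfkfdkd…" and sort: "kfkfdkddkd", "kfkfdkdik"
The 2nd is kfkfdkdik.

kfkfdkdik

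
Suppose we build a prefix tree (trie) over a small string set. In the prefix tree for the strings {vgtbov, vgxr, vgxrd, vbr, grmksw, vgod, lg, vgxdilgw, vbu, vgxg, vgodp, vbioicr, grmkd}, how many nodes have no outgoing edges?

11

A leaf is a node with no children — equivalently, the end of a word that is not a proper prefix of any other stored word.
Those words: "grmkd", "grmksw", "lg", "vbioicr", "vbr", "vbu", "vgodp", "vgtbov", "vgxdilgw", "vgxg", "vgxrd"
Leaf count: 11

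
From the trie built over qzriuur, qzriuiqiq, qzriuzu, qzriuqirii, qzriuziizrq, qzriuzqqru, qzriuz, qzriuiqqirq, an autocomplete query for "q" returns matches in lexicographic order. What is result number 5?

qzriuz

Words with prefix "q", in lexicographic order: "qzriuiqiq", "qzriuiqqirq", "qzriuqirii", "qzriuur", "qzriuz", "qzriuziizrq", "qzriuzqqru", "qzriuzu"
Position 5: qzriuz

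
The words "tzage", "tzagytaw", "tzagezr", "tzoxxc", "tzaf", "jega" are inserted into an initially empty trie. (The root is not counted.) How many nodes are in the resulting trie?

20

Count nodes per top-level branch (shared prefixes stored once):
  'j'-branch (jega): 4 nodes
  't'-branch (tzaf, tzage, tzagezr, tzagytaw, tzoxxc): 16 nodes
Sum: 20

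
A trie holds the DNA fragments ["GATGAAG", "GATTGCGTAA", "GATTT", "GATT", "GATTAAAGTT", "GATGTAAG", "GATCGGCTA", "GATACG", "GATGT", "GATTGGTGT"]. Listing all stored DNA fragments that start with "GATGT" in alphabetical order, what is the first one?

GATGT

DFS of the "GATGT" subtree visits, in order: "GATGT", "GATGTAAG"
Position 1: GATGT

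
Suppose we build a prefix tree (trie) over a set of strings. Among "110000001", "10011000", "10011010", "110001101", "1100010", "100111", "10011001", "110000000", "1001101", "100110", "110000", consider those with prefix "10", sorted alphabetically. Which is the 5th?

10011010

Filter for "10…" and sort: "100110", "10011000", "10011001", "1001101", "10011010", "100111"
The 5th is 10011010.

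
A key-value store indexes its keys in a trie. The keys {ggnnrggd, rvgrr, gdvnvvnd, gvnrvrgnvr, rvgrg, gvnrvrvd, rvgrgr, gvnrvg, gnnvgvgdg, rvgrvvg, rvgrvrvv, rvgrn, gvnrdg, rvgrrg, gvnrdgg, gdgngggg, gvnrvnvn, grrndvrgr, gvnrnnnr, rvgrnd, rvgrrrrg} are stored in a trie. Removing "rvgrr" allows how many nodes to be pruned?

After clearing the end-marker at "rvgrr", prune upward until reaching a node still needed by another word.
Every node on "rvgrr" is still needed (e.g. by "rvgrrg"), so nothing is freed.
Nodes removed: 0

0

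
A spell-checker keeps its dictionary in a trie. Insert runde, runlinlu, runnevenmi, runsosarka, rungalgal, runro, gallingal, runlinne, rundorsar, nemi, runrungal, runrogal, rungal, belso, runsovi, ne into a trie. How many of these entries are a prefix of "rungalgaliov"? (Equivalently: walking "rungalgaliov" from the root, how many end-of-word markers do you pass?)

Check each prefix of "rungalgaliov" against the stored set — each match is an end-marker on the path.
Prefixes of the query that are stored words: "rungal", "rungalgal"
Count: 2

2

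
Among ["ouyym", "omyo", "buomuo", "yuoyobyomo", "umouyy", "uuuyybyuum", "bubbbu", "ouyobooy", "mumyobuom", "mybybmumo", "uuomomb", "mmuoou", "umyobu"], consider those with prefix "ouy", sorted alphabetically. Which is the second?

DFS of the "ouy" subtree visits, in order: "ouyobooy", "ouyym"
The 2nd is ouyym.

ouyym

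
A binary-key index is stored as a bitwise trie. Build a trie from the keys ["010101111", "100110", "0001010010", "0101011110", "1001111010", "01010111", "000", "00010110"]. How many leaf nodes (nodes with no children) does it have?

5

A leaf is a node with no children — equivalently, the end of a word that is not a proper prefix of any other stored word.
Those words: "0001010010", "00010110", "0101011110", "100110", "1001111010"
Leaf count: 5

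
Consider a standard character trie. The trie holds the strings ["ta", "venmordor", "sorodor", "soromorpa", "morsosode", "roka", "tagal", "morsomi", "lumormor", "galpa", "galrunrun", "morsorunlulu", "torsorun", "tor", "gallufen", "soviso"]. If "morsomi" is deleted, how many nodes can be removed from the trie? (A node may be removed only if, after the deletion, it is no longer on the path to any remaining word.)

After clearing the end-marker at "morsomi", prune upward until reaching a node still needed by another word.
The suffix "mi" (2 nodes) is used only by "morsomi"; the node for "morso" still has the child "s", so pruning stops there.
Nodes removed: 2

2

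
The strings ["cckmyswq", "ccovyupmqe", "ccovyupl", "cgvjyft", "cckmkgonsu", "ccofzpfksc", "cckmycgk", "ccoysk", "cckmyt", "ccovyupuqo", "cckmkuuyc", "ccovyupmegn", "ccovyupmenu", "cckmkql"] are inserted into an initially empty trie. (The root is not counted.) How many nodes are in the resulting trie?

57

Count nodes per top-level branch (shared prefixes stored once):
  'c'-branch (cckmkgonsu, cckmkql, cckmkuuyc, cckmycgk, cckmyswq, cckmyt, ccofzpfksc, ccovyupl, ccovyupmegn, ccovyupmenu, ccovyupmqe, ccovyupuqo, ccoysk, cgvjyft): 57 nodes
Sum: 57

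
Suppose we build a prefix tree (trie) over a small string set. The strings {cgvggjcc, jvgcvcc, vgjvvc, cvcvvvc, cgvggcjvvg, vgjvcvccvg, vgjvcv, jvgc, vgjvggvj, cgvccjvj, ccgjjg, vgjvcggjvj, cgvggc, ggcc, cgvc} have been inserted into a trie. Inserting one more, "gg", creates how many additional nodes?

0

Every character of "gg" already lies on an existing path (it is a prefix of some stored word).
No new nodes are needed: 0.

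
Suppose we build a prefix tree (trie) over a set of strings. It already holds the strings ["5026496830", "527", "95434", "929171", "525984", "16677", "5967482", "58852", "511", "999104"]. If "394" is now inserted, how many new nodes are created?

No existing word starts with "3", so every character of "394" needs a new node.
3 − 0 = 3 new nodes.

3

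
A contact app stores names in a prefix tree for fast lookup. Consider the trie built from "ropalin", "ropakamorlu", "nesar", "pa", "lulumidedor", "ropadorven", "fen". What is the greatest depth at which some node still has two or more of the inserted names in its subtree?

Equivalently: take the maximum, over all pairs, of their longest common prefix length.
"ropadorven" and "ropakamorlu" agree on "ropa" (4 characters) before diverging; nothing deeper is shared.
Longest shared-prefix length: 4

4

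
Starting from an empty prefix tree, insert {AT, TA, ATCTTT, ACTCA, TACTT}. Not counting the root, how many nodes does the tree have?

15

Insert word by word; a character creates a node only if that edge doesn't already exist:
  "AT" → 2 new (A, T)
  "TA" → 2 new (T, A)
  "ATCTTT" → prefix "AT" already present; 4 new (C, T, T, T)
  "ACTCA" → prefix "A" already present; 4 new (C, T, C, A)
  "TACTT" → prefix "TA" already present; 3 new (C, T, T)
Total nodes = 2 + 2 + 4 + 4 + 3 = 15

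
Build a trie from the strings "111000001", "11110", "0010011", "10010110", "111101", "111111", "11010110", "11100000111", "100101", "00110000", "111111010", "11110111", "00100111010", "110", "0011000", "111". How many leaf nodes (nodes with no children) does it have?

Leaves are exactly the stored words that no other stored word extends.
Those words: "00100111010", "00110000", "10010110", "11010110", "11100000111", "11110111", "111111010"
Leaf count: 7

7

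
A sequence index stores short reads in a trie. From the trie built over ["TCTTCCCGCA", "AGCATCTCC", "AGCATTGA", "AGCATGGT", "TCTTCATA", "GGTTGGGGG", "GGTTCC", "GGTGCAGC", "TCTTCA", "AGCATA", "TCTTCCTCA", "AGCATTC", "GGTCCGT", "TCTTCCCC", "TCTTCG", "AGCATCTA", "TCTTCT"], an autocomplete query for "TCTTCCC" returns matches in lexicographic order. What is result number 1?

Words with prefix "TCTTCCC", in lexicographic order: "TCTTCCCC", "TCTTCCCGCA"
The 1st is TCTTCCCC.

TCTTCCCC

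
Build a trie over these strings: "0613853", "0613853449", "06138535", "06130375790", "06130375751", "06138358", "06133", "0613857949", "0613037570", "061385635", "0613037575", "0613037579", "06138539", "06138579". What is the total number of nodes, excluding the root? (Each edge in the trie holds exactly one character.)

Insert word by word; a character creates a node only if that edge doesn't already exist:
  "0613853" → 7 new (0, 6, 1, 3, 8, 5, 3)
  "0613853449" → prefix "0613853" already present; 3 new (4, 4, 9)
  "06138535" → prefix "0613853" already present; 1 new (5)
  "06130375790" → prefix "0613" already present; 7 new (0, 3, 7, 5, 7, 9, 0)
  "06130375751" → prefix "061303757" already present; 2 new (5, 1)
  "06138358" → prefix "06138" already present; 3 new (3, 5, 8)
  "06133" → prefix "0613" already present; 1 new (3)
  "0613857949" → prefix "061385" already present; 4 new (7, 9, 4, 9)
  "0613037570" → prefix "061303757" already present; 1 new (0)
  "061385635" → prefix "061385" already present; 3 new (6, 3, 5)
  "0613037575" → prefix "0613037575" already present; 0 new (none)
  "0613037579" → prefix "0613037579" already present; 0 new (none)
  "06138539" → prefix "0613853" already present; 1 new (9)
  "06138579" → prefix "06138579" already present; 0 new (none)
Total nodes = 7 + 3 + 1 + 7 + 2 + 3 + 1 + 4 + 1 + 3 + 0 + 0 + 1 + 0 = 33

33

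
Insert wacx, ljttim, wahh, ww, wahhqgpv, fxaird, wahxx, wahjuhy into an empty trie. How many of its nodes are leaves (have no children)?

A leaf is a node with no children — equivalently, the end of a word that is not a proper prefix of any other stored word.
Those words: "fxaird", "ljttim", "wacx", "wahhqgpv", "wahjuhy", "wahxx", "ww"
Leaf count: 7

7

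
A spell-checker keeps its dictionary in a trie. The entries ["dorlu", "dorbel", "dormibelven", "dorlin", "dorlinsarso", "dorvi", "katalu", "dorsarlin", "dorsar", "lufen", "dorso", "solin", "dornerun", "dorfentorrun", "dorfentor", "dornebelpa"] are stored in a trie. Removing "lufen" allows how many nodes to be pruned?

5

A node on "lufen"'s path can go only if nothing else ends at it or branches off below it.
No other word shares any prefix with "lufen", so all 5 of its nodes go.
Nodes removed: 5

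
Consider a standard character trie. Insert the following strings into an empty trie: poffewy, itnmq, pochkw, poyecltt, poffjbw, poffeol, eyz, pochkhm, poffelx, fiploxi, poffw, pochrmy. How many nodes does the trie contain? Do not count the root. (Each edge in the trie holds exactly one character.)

Trace insertions, counting only characters that open a new branch:
  "poffewy" → 7 new (p, o, f, f, e, w, y)
  "itnmq" → 5 new (i, t, n, m, q)
  "pochkw" → prefix "po" already present; 4 new (c, h, k, w)
  "poyecltt" → prefix "po" already present; 6 new (y, e, c, l, t, t)
  "poffjbw" → prefix "poff" already present; 3 new (j, b, w)
  "poffeol" → prefix "poffe" already present; 2 new (o, l)
  "eyz" → 3 new (e, y, z)
  "pochkhm" → prefix "pochk" already present; 2 new (h, m)
  "poffelx" → prefix "poffe" already present; 2 new (l, x)
  "fiploxi" → 7 new (f, i, p, l, o, x, i)
  "poffw" → prefix "poff" already present; 1 new (w)
  "pochrmy" → prefix "poch" already present; 3 new (r, m, y)
Total nodes = 7 + 5 + 4 + 6 + 3 + 2 + 3 + 2 + 2 + 7 + 1 + 3 = 45

45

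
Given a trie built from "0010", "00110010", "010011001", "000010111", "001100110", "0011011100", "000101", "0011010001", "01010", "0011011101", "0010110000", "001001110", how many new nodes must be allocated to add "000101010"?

"000101" is already a path in the trie; the remaining "010" must be added.
New nodes needed: |"000101010"| − 6 = 9 − 6 = 3.

3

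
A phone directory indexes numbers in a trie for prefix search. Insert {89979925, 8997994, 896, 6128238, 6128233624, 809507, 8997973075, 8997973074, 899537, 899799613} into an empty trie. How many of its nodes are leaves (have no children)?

Leaves are exactly the stored words that no other stored word extends.
Those words: "6128233624", "6128238", "809507", "896", "899537", "8997973074", "8997973075", "89979925", "8997994", "899799613"
Leaf count: 10

10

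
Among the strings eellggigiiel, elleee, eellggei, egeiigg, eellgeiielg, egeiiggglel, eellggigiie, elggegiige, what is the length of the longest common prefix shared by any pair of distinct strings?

11

The deepest shared node is where two words last agree before diverging.
e.g. "eellggigiie" and "eellggigiiel" share the prefix "eellggigiie" of length 11; no pair shares a longer one.
Longest shared-prefix length: 11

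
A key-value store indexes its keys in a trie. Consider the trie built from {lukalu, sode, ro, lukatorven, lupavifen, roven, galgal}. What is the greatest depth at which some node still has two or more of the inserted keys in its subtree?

4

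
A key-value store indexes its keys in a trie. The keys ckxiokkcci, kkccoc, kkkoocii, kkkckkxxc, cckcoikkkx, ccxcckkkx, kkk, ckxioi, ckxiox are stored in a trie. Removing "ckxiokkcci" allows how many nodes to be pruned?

A node on "ckxiokkcci"'s path can go only if nothing else ends at it or branches off below it.
The suffix "kkcci" (5 nodes) is used only by "ckxiokkcci"; the node for "ckxio" still has the child "i", so pruning stops there.
Nodes removed: 5

5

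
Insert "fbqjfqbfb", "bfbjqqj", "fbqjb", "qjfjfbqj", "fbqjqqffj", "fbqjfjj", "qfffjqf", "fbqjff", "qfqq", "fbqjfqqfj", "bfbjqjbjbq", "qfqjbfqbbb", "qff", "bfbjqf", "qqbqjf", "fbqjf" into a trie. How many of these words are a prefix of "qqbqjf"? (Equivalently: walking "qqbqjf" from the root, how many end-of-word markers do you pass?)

1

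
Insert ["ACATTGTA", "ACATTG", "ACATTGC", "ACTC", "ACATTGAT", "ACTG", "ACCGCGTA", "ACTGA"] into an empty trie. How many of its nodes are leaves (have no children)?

6

A leaf is a node with no children — equivalently, the end of a word that is not a proper prefix of any other stored word.
Those words: "ACATTGAT", "ACATTGC", "ACATTGTA", "ACCGCGTA", "ACTC", "ACTGA"
Leaf count: 6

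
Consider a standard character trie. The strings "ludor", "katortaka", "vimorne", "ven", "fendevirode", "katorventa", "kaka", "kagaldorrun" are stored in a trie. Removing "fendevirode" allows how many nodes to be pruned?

Walk "fendevirode" from the leaf back toward the root, removing each node that no remaining word uses.
No other word shares any prefix with "fendevirode", so all 11 of its nodes go.
Nodes removed: 11

11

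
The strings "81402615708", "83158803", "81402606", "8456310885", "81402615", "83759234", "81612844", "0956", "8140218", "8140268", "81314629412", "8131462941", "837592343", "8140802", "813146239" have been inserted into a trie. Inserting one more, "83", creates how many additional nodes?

Every character of "83" already lies on an existing path (it is a prefix of some stored word).
No new nodes are needed: 0.

0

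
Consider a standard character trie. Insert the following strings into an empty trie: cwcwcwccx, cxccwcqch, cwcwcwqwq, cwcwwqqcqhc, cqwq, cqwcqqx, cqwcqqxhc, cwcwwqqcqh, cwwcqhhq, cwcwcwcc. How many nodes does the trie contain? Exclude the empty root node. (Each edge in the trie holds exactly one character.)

Trace insertions, counting only characters that open a new branch:
  "cwcwcwccx" → 9 new (c, w, c, w, c, w, c, c, x)
  "cxccwcqch" → prefix "c" already present; 8 new (x, c, c, w, c, q, c, h)
  "cwcwcwqwq" → prefix "cwcwcw" already present; 3 new (q, w, q)
  "cwcwwqqcqhc" → prefix "cwcw" already present; 7 new (w, q, q, c, q, h, c)
  "cqwq" → prefix "c" already present; 3 new (q, w, q)
  "cqwcqqx" → prefix "cqw" already present; 4 new (c, q, q, x)
  "cqwcqqxhc" → prefix "cqwcqqx" already present; 2 new (h, c)
  "cwcwwqqcqh" → prefix "cwcwwqqcqh" already present; 0 new (none)
  "cwwcqhhq" → prefix "cw" already present; 6 new (w, c, q, h, h, q)
  "cwcwcwcc" → prefix "cwcwcwcc" already present; 0 new (none)
Total nodes = 9 + 8 + 3 + 7 + 3 + 4 + 2 + 0 + 6 + 0 = 42

42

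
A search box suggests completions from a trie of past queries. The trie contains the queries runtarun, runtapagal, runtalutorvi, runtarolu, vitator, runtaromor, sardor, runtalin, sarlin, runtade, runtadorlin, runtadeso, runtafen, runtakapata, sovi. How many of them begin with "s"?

3

Traverse to the node for "s", then collect every word in that subtree.
Matches: "sardor", "sarlin", "sovi"
Count: 3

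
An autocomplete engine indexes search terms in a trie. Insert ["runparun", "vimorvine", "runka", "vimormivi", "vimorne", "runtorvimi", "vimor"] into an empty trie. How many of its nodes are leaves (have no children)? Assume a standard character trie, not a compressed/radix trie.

6

Leaves are exactly the stored words that no other stored word extends.
Those words: "runka", "runparun", "runtorvimi", "vimormivi", "vimorne", "vimorvine"
Leaf count: 6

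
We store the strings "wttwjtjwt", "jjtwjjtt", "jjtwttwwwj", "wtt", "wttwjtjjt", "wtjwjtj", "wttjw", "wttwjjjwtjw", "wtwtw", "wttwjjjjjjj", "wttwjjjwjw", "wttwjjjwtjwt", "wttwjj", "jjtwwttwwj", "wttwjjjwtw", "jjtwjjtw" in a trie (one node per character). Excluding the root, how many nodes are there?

56

Count nodes per top-level branch (shared prefixes stored once):
  'j'-branch (jjtwjjtt, jjtwjjtw, jjtwttwwwj, jjtwwttwwj): 21 nodes
  'w'-branch (wtjwjtj, wtt, wttjw, wttwjj, wttwjjjjjjj, wttwjjjwjw, wttwjjjwtjw, wttwjjjwtjwt, wttwjjjwtw, wttwjtjjt, wttwjtjwt, wtwtw): 35 nodes
Sum: 56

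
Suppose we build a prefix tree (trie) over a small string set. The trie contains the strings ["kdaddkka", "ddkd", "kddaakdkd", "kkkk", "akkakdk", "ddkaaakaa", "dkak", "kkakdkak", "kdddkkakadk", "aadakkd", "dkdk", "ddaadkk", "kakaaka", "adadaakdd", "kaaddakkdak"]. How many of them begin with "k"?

Filter for entries beginning with "k":
Words under "k": kaaddakkdak, kakaaka, kdaddkka, kddaakdkd, kdddkkakadk, kkakdkak, kkkk
Count: 7

7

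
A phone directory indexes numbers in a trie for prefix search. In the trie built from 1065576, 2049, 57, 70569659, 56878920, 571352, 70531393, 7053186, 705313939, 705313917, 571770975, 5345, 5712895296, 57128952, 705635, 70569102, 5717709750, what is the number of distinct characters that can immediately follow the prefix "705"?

2

Follow the path "705" to its node, then look at its outgoing edges.
Characters that immediately follow "705" among the stored strings: {3, 6}.
That node has 2 child edges.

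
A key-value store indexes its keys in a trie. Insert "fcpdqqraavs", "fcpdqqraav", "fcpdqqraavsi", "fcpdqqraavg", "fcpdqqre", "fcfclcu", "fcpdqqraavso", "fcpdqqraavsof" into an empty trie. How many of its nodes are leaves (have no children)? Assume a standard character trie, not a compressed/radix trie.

5

Leaves are exactly the stored words that no other stored word extends.
Those words: "fcfclcu", "fcpdqqraavg", "fcpdqqraavsi", "fcpdqqraavsof", "fcpdqqre"
Leaf count: 5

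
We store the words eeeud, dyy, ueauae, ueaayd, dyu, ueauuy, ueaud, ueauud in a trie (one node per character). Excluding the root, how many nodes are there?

22

Count nodes per top-level branch (shared prefixes stored once):
  'd'-branch (dyu, dyy): 4 nodes
  'e'-branch (eeeud): 5 nodes
  'u'-branch (ueaayd, ueauae, ueaud, ueauud, ueauuy): 13 nodes
Sum: 22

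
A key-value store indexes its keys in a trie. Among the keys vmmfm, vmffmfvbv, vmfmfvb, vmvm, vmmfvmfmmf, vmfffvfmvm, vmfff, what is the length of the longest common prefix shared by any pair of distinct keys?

The deepest shared node is where two words last agree before diverging.
"vmfff" and "vmfffvfmvm" agree on "vmfff" (5 characters) before diverging; nothing deeper is shared.
Longest shared-prefix length: 5

5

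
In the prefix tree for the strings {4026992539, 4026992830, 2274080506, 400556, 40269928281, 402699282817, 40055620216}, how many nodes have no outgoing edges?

A leaf is a node with no children — equivalently, the end of a word that is not a proper prefix of any other stored word.
Those words: "2274080506", "40055620216", "4026992539", "402699282817", "4026992830"
Leaf count: 5

5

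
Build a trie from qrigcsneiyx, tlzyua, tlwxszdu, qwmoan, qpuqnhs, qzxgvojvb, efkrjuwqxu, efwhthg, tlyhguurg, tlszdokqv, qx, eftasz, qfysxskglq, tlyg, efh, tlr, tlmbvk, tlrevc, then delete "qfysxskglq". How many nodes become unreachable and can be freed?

9

After clearing the end-marker at "qfysxskglq", prune upward until reaching a node still needed by another word.
The suffix "fysxskglq" (9 nodes) is used only by "qfysxskglq"; the node for "q" still has the child "r", so pruning stops there.
Nodes removed: 9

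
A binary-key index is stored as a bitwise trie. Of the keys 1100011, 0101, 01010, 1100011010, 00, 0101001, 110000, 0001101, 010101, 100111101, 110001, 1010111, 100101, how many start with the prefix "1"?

7

Traverse to the node for "1", then collect every word in that subtree.
Words under "1": 100101, 100111101, 1010111, 110000, 110001, 1100011, 1100011010
Count: 7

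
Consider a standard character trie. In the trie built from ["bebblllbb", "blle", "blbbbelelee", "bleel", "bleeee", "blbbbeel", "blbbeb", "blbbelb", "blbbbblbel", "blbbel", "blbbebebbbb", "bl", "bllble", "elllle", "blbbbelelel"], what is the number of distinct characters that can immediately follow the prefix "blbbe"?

2

Walk "blbbe" from the root, arriving at one node.
Distinct next characters after "blbbe": b, l.
That node has 2 child edges.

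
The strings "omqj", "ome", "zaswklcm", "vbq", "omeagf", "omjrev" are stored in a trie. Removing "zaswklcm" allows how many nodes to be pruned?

8

Walk "zaswklcm" from the leaf back toward the root, removing each node that no remaining word uses.
No other word shares any prefix with "zaswklcm", so all 8 of its nodes go.
Nodes removed: 8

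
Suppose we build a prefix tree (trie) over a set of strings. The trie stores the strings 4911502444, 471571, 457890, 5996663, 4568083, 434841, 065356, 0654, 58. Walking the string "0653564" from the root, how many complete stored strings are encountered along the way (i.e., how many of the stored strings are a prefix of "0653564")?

Walk "0653564" from the root; an end-of-word marker is hit whenever a stored word is a prefix of "0653564".
Prefixes of the query that are stored words: "065356"
Count: 1

1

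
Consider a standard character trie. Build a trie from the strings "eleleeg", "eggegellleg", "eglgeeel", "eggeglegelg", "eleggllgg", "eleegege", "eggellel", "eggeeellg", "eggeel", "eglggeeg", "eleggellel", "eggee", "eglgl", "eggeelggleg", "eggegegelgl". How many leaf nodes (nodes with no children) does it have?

Leaves are exactly the stored words that no other stored word extends.
Those words: "eggeeellg", "eggeelggleg", "eggegegelgl", "eggegellleg", "eggeglegelg", "eggellel", "eglgeeel", "eglggeeg", "eglgl", "eleegege", "eleggellel", "eleggllgg", "eleleeg"
Leaf count: 13

13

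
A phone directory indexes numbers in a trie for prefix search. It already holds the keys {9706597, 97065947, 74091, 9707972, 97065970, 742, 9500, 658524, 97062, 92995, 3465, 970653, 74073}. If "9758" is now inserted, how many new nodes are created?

Walking "9758" from the root, the first 2 characters ("97") follow existing edges; "5" is the first miss.
So 4 − 2 = 2 new nodes.

2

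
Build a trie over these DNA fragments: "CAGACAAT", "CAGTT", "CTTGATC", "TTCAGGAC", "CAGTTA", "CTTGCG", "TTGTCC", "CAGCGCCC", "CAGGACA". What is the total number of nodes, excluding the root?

Trace insertions, counting only characters that open a new branch:
  "CAGACAAT" → 8 new (C, A, G, A, C, A, A, T)
  "CAGTT" → prefix "CAG" already present; 2 new (T, T)
  "CTTGATC" → prefix "C" already present; 6 new (T, T, G, A, T, C)
  "TTCAGGAC" → 8 new (T, T, C, A, G, G, A, C)
  "CAGTTA" → prefix "CAGTT" already present; 1 new (A)
  "CTTGCG" → prefix "CTTG" already present; 2 new (C, G)
  "TTGTCC" → prefix "TT" already present; 4 new (G, T, C, C)
  "CAGCGCCC" → prefix "CAG" already present; 5 new (C, G, C, C, C)
  "CAGGACA" → prefix "CAG" already present; 4 new (G, A, C, A)
Total nodes = 8 + 2 + 6 + 8 + 1 + 2 + 4 + 5 + 4 = 40

40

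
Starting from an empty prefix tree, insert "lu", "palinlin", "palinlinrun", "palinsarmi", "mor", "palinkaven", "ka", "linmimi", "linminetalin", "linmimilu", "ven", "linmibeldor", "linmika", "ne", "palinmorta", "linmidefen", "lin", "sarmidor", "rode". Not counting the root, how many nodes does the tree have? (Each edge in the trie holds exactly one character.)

78

Trace insertions, counting only characters that open a new branch:
  "lu" → 2 new (l, u)
  "palinlin" → 8 new (p, a, l, i, n, l, i, n)
  "palinlinrun" → prefix "palinlin" already present; 3 new (r, u, n)
  "palinsarmi" → prefix "palin" already present; 5 new (s, a, r, m, i)
  "mor" → 3 new (m, o, r)
  "palinkaven" → prefix "palin" already present; 5 new (k, a, v, e, n)
  "ka" → 2 new (k, a)
  "linmimi" → prefix "l" already present; 6 new (i, n, m, i, m, i)
  "linminetalin" → prefix "linmi" already present; 7 new (n, e, t, a, l, i, n)
  "linmimilu" → prefix "linmimi" already present; 2 new (l, u)
  "ven" → 3 new (v, e, n)
  "linmibeldor" → prefix "linmi" already present; 6 new (b, e, l, d, o, r)
  "linmika" → prefix "linmi" already present; 2 new (k, a)
  "ne" → 2 new (n, e)
  "palinmorta" → prefix "palin" already present; 5 new (m, o, r, t, a)
  "linmidefen" → prefix "linmi" already present; 5 new (d, e, f, e, n)
  "lin" → prefix "lin" already present; 0 new (none)
  "sarmidor" → 8 new (s, a, r, m, i, d, o, r)
  "rode" → 4 new (r, o, d, e)
Total nodes = 2 + 8 + 3 + 5 + 3 + 5 + 2 + 6 + 7 + 2 + 3 + 6 + 2 + 2 + 5 + 5 + 0 + 8 + 4 = 78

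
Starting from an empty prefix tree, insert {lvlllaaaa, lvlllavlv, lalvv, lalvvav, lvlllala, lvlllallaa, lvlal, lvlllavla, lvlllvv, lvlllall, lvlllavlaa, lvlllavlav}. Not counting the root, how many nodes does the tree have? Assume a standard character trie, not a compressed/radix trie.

Trie structure (* marks end of a word):
(root)
└─ l
   ├─ a
   │  └─ l
   │     └─ v
   │        └─ v *
   │           └─ a
   │              └─ v *
   └─ v
      └─ l
         ├─ a
         │  └─ l *
         └─ l
            └─ l
               ├─ a
               │  ├─ a
               │  │  └─ a
               │  │     └─ a *
               │  ├─ l
               │  │  ├─ a *
               │  │  └─ l *
               │  │     └─ a
               │  │        └─ a *
               │  └─ v
               │     └─ l
               │        ├─ a *
               │        │  ├─ a *
               │        │  └─ v *
               │        └─ v *
               └─ v
                  └─ v *
Counting every labelled node above: 30.

30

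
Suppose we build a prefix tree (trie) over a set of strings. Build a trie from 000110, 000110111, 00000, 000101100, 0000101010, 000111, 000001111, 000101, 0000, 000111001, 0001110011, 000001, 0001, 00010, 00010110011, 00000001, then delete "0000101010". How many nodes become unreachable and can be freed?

6

After clearing the end-marker at "0000101010", prune upward until reaching a node still needed by another word.
The suffix "101010" (6 nodes) is used only by "0000101010"; the node for "0000" still has the child "0", so pruning stops there.
Nodes removed: 6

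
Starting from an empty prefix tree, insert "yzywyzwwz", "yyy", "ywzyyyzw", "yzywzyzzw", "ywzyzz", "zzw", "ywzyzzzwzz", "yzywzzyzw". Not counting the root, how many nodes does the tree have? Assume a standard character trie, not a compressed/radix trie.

Trie structure (* marks end of a word):
(root)
├─ y
│  ├─ w
│  │  └─ z
│  │     └─ y
│  │        ├─ y
│  │        │  └─ y
│  │        │     └─ z
│  │        │        └─ w *
│  │        └─ z
│  │           └─ z *
│  │              └─ z
│  │                 └─ w
│  │                    └─ z
│  │                       └─ z *
│  ├─ y
│  │  └─ y *
│  └─ z
│     └─ y
│        └─ w
│           ├─ y
│           │  └─ z
│           │     └─ w
│           │        └─ w
│           │           └─ z *
│           └─ z
│              ├─ y
│              │  └─ z
│              │     └─ z
│              │        └─ w *
│              └─ z
│                 └─ y
│                    └─ z
│                       └─ w *
└─ z
   └─ z
      └─ w *
Counting every labelled node above: 36.

36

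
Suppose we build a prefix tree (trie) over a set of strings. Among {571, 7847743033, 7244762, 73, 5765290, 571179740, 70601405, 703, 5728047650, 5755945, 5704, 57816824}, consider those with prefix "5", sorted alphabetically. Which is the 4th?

5728047650

DFS of the "5" subtree visits, in order: "5704", "571", "571179740", "5728047650", "5755945", "5765290", "57816824"
Position 4: 5728047650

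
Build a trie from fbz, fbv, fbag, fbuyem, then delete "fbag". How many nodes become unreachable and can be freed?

2

Walk "fbag" from the leaf back toward the root, removing each node that no remaining word uses.
The suffix "ag" (2 nodes) is used only by "fbag"; the node for "fb" still has the child "z", so pruning stops there.
Nodes removed: 2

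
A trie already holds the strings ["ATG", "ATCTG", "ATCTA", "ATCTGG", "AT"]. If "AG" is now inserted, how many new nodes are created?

Walking "AG" from the root, the first 1 characters ("A") follow existing edges; "G" is the first miss.
New nodes needed: |"AG"| − 1 = 2 − 1 = 1.

1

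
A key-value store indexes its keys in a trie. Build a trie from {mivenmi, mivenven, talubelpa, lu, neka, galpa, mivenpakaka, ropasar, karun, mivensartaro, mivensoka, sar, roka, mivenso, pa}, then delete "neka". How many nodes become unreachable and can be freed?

4

A node on "neka"'s path can go only if nothing else ends at it or branches off below it.
No other word shares any prefix with "neka", so all 4 of its nodes go.
Nodes removed: 4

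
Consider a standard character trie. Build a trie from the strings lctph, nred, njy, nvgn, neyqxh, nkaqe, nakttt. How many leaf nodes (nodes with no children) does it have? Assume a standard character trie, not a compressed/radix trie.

Leaves are exactly the stored words that no other stored word extends.
Those words: "lctph", "nakttt", "neyqxh", "njy", "nkaqe", "nred", "nvgn"
Leaf count: 7

7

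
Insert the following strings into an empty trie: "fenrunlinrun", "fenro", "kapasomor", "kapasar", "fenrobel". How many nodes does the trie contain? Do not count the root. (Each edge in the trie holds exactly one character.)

For each word, the new-node count is its length minus the longest prefix already in the trie:
  "fenrunlinrun" → 12 new (f, e, n, r, u, n, l, i, n, r, u, n)
  "fenro" → prefix "fenr" already present; 1 new (o)
  "kapasomor" → 9 new (k, a, p, a, s, o, m, o, r)
  "kapasar" → prefix "kapas" already present; 2 new (a, r)
  "fenrobel" → prefix "fenro" already present; 3 new (b, e, l)
Total nodes = 12 + 1 + 9 + 2 + 3 = 27

27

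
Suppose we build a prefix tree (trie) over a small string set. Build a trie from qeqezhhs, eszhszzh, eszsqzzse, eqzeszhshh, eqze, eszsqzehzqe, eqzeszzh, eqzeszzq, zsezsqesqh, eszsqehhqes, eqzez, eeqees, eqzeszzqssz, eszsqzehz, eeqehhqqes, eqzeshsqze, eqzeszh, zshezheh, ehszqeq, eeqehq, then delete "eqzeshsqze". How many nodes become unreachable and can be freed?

A node on "eqzeshsqze"'s path can go only if nothing else ends at it or branches off below it.
The suffix "hsqze" (5 nodes) is used only by "eqzeshsqze"; the node for "eqzes" still has the child "z", so pruning stops there.
Nodes removed: 5

5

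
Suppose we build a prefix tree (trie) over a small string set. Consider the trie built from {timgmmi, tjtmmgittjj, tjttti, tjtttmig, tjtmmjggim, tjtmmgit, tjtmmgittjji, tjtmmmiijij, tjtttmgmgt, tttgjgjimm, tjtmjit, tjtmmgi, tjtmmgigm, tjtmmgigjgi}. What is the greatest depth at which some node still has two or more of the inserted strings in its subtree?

The deepest shared node is where two words last agree before diverging.
"tjtmmgittjj" and "tjtmmgittjji" agree on "tjtmmgittjj" (11 characters) before diverging; nothing deeper is shared.
Longest shared-prefix length: 11

11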